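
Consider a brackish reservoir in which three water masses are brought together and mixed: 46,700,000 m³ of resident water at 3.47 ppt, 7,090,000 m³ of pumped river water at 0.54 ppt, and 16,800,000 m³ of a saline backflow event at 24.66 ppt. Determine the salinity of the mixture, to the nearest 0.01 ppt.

8.22 ppt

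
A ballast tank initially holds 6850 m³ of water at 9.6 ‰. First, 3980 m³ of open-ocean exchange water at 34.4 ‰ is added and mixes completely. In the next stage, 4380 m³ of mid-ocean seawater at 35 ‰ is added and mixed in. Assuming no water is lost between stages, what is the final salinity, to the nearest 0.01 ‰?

23.40 ‰

Weighted by volume,
Initial salt = 6,850×9.6 = 65,760
After stage 1: salt = 65,760 + 3,980×34.4 = 202,672; volume = 10,830 m³; S = 18.714 ‰
After stage 2: salt = 202,672 + 4,380×35 = 355,972; volume = 15,210 m³
S = 355,972 / 15,210 = 23.4038 ‰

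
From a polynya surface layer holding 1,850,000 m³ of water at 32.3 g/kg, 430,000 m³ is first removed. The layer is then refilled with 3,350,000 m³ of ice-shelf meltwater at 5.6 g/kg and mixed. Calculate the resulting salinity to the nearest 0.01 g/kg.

Remaining after removal: 1,420,000 m³ at 32.3 g/kg (salt = 45,866,000)
After addition: salt = 45,866,000 + 3,350,000×5.6 = 64,626,000; volume = 4,770,000 m³
S = 64,626,000 / 4,770,000 = 13.5484 g/kg

13.55 g/kg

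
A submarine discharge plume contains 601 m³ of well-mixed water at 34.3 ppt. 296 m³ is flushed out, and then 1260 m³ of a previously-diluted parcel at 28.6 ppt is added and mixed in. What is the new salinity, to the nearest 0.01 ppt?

29.71 ppt

Remaining after removal: 305 m³ at 34.3 ppt (salt = 10,461.5)
After addition: salt = 10,461.5 + 1,260×28.6 = 46,497.5; volume = 1,565 m³
S = 46,497.5 / 1,565 = 29.7109 ppt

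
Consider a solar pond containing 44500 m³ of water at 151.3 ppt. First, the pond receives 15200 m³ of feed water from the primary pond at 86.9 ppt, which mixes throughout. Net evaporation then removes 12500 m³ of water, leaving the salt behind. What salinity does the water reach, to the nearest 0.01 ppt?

After mixing: salt = 44,500×151.3 + 15,200×86.9 = 8,053,730; volume = 59,700 m³
After evaporation: salt unchanged = 8,053,730; volume = 59,700 − 12,500 = 47,200 m³
S = 8,053,730 / 47,200 = 170.6299 ppt

170.63 ppt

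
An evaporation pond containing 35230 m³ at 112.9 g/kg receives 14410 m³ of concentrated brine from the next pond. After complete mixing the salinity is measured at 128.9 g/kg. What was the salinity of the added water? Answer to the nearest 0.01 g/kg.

Salt balance: 35,230×112.9 + 14,410×S = 49,640×128.9
3,977,467 + 14,410·S = 6,398,596
S = (6,398,596 − 3,977,467) / 14,410 = 168.0173 g/kg

168.02 g/kg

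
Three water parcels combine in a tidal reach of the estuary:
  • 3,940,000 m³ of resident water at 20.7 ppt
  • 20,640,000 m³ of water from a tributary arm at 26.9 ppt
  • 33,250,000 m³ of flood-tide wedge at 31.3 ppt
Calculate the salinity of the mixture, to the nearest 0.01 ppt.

29.01 ppt

Total salt / total volume:
salt = 3,940,000×20.7 + 20,640,000×26.9 + 33,250,000×31.3 = 81,558,000 + 555,216,000 + 1,040,725,000 = 1,677,499,000
volume = 3,940,000 + 20,640,000 + 33,250,000 = 57,830,000 m³
S = 1,677,499,000 / 57,830,000 = 29.0074 ppt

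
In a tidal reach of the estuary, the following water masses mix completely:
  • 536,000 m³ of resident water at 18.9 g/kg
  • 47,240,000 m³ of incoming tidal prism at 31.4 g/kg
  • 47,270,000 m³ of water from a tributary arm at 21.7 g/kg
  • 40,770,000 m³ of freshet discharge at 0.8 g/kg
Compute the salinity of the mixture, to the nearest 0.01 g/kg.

Conserving salt mass:
salt = 536,000×18.9 + 47,240,000×31.4 + 47,270,000×21.7 + 40,770,000×0.8 = 10,130,400 + 1,483,336,000 + 1,025,759,000 + 32,616,000 = 2,551,841,400
volume = 536,000 + 47,240,000 + 47,270,000 + 40,770,000 = 135,816,000 m³
S = 2,551,841,400 / 135,816,000 = 18.789 g/kg

18.79 g/kg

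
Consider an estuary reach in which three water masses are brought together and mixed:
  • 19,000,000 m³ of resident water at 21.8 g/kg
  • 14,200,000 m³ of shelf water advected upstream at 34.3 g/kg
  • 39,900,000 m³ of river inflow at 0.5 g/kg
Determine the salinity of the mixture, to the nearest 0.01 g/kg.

Mass of salt is conserved:
salt = 19,000,000×21.8 + 14,200,000×34.3 + 39,900,000×0.5 = 414,200,000 + 487,060,000 + 19,950,000 = 921,210,000
volume = 19,000,000 + 14,200,000 + 39,900,000 = 73,100,000 m³
S = 921,210,000 / 73,100,000 = 12.6021 g/kg

12.60 g/kg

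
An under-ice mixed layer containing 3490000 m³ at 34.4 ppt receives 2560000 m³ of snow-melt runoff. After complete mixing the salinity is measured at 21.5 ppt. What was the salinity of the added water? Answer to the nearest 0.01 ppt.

3.91 ppt

Salt balance: 3,490,000×34.4 + 2,560,000×S = 6,050,000×21.5
120,056,000 + 2,560,000·S = 130,075,000
S = (130,075,000 − 120,056,000) / 2,560,000 = 3.9137 ppt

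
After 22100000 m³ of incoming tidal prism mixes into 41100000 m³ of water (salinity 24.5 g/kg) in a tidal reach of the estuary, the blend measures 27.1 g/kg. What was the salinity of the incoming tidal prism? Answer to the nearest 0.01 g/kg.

Salt balance: 41,100,000×24.5 + 22,100,000×S = 63,200,000×27.1
1,006,950,000 + 22,100,000·S = 1,712,720,000
S = (1,712,720,000 − 1,006,950,000) / 22,100,000 = 31.9353 g/kg

31.94 g/kg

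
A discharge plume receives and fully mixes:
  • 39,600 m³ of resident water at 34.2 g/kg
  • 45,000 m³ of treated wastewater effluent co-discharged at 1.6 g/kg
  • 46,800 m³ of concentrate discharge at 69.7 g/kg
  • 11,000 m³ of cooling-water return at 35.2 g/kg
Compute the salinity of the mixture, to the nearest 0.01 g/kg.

35.64 g/kg

Conserving salt mass:
salt = 39,600×34.2 + 45,000×1.6 + 46,800×69.7 + 11,000×35.2 = 1,354,320 + 72,000 + 3,261,960 + 387,200 = 5,075,480
volume = 39,600 + 45,000 + 46,800 + 11,000 = 142,400 m³
S = 5,075,480 / 142,400 = 35.6424 g/kg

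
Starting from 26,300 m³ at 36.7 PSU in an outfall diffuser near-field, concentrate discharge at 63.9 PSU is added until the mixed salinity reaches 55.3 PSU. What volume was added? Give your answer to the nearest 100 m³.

Salt balance: 26,300×36.7 + V×63.9 = (26,300+V)×55.3
965,210 + 63.9V = 1,454,390 + 55.3V
489,180 = 8.6V
V = 56,881.4 m³

56900 m³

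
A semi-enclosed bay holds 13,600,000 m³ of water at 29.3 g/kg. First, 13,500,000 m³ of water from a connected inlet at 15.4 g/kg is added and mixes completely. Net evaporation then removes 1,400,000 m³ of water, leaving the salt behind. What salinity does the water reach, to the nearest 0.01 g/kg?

23.59 g/kg

After mixing: salt = 13,600,000×29.3 + 13,500,000×15.4 = 606,380,000; volume = 27,100,000 m³
After evaporation: salt unchanged = 606,380,000; volume = 27,100,000 − 1,400,000 = 25,700,000 m³
S = 606,380,000 / 25,700,000 = 23.5946 g/kg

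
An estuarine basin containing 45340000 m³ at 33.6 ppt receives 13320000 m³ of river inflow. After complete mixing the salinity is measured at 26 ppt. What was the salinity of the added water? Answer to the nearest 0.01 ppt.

0.13 ppt

Salt balance: 45,340,000×33.6 + 13,320,000×S = 58,660,000×26
1,523,424,000 + 13,320,000·S = 1,525,160,000
S = (1,525,160,000 − 1,523,424,000) / 13,320,000 = 0.1303 ppt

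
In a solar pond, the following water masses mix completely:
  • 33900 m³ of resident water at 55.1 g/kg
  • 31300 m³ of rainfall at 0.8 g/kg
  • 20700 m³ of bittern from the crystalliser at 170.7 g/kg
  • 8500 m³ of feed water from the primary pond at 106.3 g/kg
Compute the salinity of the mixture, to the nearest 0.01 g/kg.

By conservation of dissolved salt,
salt = 33,900×55.1 + 31,300×0.8 + 20,700×170.7 + 8,500×106.3 = 1,867,890 + 25,040 + 3,533,490 + 903,550 = 6,329,970
volume = 33,900 + 31,300 + 20,700 + 8,500 = 94,400 m³
S = 6,329,970 / 94,400 = 67.0548 g/kg

67.05 g/kg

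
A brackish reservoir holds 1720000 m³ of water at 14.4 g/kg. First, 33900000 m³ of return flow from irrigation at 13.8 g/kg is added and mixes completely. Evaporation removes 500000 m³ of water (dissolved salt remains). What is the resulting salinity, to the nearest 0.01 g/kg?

After mixing: salt = 1,720,000×14.4 + 33,900,000×13.8 = 492,588,000; volume = 35,620,000 m³
After evaporation: salt unchanged = 492,588,000; volume = 35,620,000 − 500,000 = 35,120,000 m³
S = 492,588,000 / 35,120,000 = 14.0259 g/kg

14.03 g/kg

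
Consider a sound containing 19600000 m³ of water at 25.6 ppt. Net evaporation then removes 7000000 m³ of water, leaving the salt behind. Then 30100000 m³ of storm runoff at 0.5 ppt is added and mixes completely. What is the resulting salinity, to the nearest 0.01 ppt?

12.10 ppt

After evaporation: salt = 19,600,000×25.6 = 501,760,000; volume = 19,600,000 − 7,000,000 = 12,600,000 m³
After mixing: salt = 501,760,000 + 30,100,000×0.5 = 516,810,000; volume = 12,600,000 + 30,100,000 = 42,700,000 m³
S = 516,810,000 / 42,700,000 = 12.1033 ppt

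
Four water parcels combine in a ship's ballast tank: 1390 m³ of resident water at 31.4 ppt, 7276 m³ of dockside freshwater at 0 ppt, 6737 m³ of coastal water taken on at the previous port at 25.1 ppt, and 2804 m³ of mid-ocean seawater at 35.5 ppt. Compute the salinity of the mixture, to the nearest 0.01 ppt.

By conservation of dissolved salt,
salt = 1,390×31.4 + 7,276×0 + 6,737×25.1 + 2,804×35.5 = 43,646 + 0 + 169,098.7 + 99,542 = 312,286.7
volume = 1,390 + 7,276 + 6,737 + 2,804 = 18,207 m³
S = 312,286.7 / 18,207 = 17.152 ppt

17.15 ppt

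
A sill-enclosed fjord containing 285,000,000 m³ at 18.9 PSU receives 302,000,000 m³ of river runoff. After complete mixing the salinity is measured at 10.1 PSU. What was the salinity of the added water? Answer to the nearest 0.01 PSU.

Salt balance: 285,000,000×18.9 + 302,000,000×S = 587,000,000×10.1
5,386,500,000 + 302,000,000·S = 5,928,700,000
S = (5,928,700,000 − 5,386,500,000) / 302,000,000 = 1.7954 PSU

1.80 PSU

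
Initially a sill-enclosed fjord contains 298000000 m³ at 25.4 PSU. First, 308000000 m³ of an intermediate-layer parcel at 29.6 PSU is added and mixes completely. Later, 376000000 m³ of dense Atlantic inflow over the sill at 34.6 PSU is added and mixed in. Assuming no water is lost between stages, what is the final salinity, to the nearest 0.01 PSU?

Weighted by volume,
Initial salt = 298,000,000×25.4 = 7,569,200,000
After stage 1: salt = 7,569,200,000 + 308,000,000×29.6 = 16,686,000,000; volume = 606,000,000 m³; S = 27.535 PSU
After stage 2: salt = 16,686,000,000 + 376,000,000×34.6 = 29,695,600,000; volume = 982,000,000 m³
S = 29,695,600,000 / 982,000,000 = 30.2399 PSU

30.24 PSU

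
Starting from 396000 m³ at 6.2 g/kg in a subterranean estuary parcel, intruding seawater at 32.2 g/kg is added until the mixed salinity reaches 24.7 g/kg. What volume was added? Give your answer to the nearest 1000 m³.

977000 m³

Salt balance: 396,000×6.2 + V×32.2 = (396,000+V)×24.7
2,455,200 + 32.2V = 9,781,200 + 24.7V
7,326,000 = 7.5V
V = 976,800 m³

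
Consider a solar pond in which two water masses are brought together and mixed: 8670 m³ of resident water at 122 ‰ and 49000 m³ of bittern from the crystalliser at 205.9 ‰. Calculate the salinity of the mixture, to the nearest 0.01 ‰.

193.29 ‰

Mass of salt is conserved:
salt = 8,670×122 + 49,000×205.9 = 1,057,740 + 10,089,100 = 11,146,840
volume = 8,670 + 49,000 = 57,670 m³
S = 11,146,840 / 57,670 = 193.2866 ‰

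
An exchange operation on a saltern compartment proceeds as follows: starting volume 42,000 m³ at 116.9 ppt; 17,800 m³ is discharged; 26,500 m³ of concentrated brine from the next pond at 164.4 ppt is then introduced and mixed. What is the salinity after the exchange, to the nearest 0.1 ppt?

141.7 ppt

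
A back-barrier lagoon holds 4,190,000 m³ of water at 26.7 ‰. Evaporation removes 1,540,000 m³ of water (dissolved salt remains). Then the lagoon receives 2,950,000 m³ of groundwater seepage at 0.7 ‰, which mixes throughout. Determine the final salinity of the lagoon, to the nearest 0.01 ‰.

After evaporation: salt = 4,190,000×26.7 = 111,873,000; volume = 4,190,000 − 1,540,000 = 2,650,000 m³
After mixing: salt = 111,873,000 + 2,950,000×0.7 = 113,938,000; volume = 2,650,000 + 2,950,000 = 5,600,000 m³
S = 113,938,000 / 5,600,000 = 20.3461 ‰

20.35 ‰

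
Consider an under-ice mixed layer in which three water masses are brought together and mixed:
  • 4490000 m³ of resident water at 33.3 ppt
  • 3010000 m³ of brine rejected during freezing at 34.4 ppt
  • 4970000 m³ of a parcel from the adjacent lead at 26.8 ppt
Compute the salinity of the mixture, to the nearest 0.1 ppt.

By conservation of dissolved salt,
salt = 4,490,000×33.3 + 3,010,000×34.4 + 4,970,000×26.8 = 149,517,000 + 103,544,000 + 133,196,000 = 386,257,000
volume = 4,490,000 + 3,010,000 + 4,970,000 = 12,470,000 m³
S = 386,257,000 / 12,470,000 = 30.975 ppt

31.0 ppt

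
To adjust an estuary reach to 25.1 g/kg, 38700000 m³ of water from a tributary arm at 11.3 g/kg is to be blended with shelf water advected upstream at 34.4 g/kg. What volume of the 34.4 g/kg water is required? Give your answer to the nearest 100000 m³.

Salt balance: 38,700,000×11.3 + V×34.4 = (38,700,000+V)×25.1
437,310,000 + 34.4V = 971,370,000 + 25.1V
534,060,000 = 9.3V
V = 57,425,806.45 m³

57400000 m³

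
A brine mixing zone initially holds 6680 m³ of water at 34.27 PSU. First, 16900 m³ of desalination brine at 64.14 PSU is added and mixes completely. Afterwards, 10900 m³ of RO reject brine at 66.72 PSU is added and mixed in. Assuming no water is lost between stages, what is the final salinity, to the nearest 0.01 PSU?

Salt balance:
Initial salt = 6,680×34.27 = 228,923.6
After stage 1: salt = 228,923.6 + 16,900×64.14 = 1,312,889.6; volume = 23,580 m³; S = 55.678 PSU
After stage 2: salt = 1,312,889.6 + 10,900×66.72 = 2,040,137.6; volume = 34,480 m³
S = 2,040,137.6 / 34,480 = 59.1687 PSU

59.17 PSU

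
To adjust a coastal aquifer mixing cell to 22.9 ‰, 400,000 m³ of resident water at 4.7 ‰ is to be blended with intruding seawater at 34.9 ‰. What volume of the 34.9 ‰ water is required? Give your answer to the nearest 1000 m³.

607000 m³

Salt balance: 400,000×4.7 + V×34.9 = (400,000+V)×22.9
1,880,000 + 34.9V = 9,160,000 + 22.9V
7,280,000 = 12V
V = 606,666.67 m³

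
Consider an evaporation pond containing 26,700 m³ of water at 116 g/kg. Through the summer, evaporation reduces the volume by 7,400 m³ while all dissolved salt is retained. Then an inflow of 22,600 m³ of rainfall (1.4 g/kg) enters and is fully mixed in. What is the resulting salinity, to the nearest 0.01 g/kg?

74.67 g/kg

After evaporation: salt = 26,700×116 = 3,097,200; volume = 26,700 − 7,400 = 19,300 m³
After mixing: salt = 3,097,200 + 22,600×1.4 = 3,128,840; volume = 19,300 + 22,600 = 41,900 m³
S = 3,128,840 / 41,900 = 74.674 g/kg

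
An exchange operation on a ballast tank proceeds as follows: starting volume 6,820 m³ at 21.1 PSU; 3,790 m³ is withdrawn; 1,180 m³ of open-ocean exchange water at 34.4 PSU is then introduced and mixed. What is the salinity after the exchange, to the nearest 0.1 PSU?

24.8 PSU

Remaining after removal: 3,030 m³ at 21.1 PSU (salt = 63,933)
After addition: salt = 63,933 + 1,180×34.4 = 104,525; volume = 4,210 m³
S = 104,525 / 4,210 = 24.8278 PSU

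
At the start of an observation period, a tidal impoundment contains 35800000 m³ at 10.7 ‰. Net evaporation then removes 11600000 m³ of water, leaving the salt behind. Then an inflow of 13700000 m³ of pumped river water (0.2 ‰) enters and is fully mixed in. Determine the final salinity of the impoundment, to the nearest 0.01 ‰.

After evaporation: salt = 35,800,000×10.7 = 383,060,000; volume = 35,800,000 − 11,600,000 = 24,200,000 m³
After mixing: salt = 383,060,000 + 13,700,000×0.2 = 385,800,000; volume = 24,200,000 + 13,700,000 = 37,900,000 m³
S = 385,800,000 / 37,900,000 = 10.1794 ‰

10.18 ‰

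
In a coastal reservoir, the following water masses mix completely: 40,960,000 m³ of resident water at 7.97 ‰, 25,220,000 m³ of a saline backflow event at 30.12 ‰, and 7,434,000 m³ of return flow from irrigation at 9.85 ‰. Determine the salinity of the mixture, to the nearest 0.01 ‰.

Weighted by volume,
salt = 40,960,000×7.97 + 25,220,000×30.12 + 7,434,000×9.85 = 326,451,200 + 759,626,400 + 73,224,900 = 1,159,302,500
volume = 40,960,000 + 25,220,000 + 7,434,000 = 73,614,000 m³
S = 1,159,302,500 / 73,614,000 = 15.7484 ‰

15.75 ‰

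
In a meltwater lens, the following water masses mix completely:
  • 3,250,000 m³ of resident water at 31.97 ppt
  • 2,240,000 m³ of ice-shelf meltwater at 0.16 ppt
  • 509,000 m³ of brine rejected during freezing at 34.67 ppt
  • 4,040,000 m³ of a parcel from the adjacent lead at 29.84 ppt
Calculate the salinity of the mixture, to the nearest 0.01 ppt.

Weighted by volume,
salt = 3,250,000×31.97 + 2,240,000×0.16 + 509,000×34.67 + 4,040,000×29.84 = 103,902,500 + 358,400 + 17,647,030 + 120,553,600 = 242,461,530
volume = 3,250,000 + 2,240,000 + 509,000 + 4,040,000 = 10,039,000 m³
S = 242,461,530 / 10,039,000 = 24.152 ppt

24.15 ppt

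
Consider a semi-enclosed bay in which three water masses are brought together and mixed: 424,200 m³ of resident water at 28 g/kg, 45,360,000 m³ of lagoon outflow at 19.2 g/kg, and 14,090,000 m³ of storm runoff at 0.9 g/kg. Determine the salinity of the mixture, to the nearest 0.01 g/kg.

14.96 g/kg

Conserving salt mass:
salt = 424,200×28 + 45,360,000×19.2 + 14,090,000×0.9 = 11,877,600 + 870,912,000 + 12,681,000 = 895,470,600
volume = 424,200 + 45,360,000 + 14,090,000 = 59,874,200 m³
S = 895,470,600 / 59,874,200 = 14.9559 g/kg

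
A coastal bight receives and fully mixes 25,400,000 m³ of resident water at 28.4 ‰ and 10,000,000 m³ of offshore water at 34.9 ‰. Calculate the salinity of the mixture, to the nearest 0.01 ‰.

30.24 ‰

Total salt / total volume:
salt = 25,400,000×28.4 + 10,000,000×34.9 = 721,360,000 + 349,000,000 = 1,070,360,000
volume = 25,400,000 + 10,000,000 = 35,400,000 m³
S = 1,070,360,000 / 35,400,000 = 30.2362 ‰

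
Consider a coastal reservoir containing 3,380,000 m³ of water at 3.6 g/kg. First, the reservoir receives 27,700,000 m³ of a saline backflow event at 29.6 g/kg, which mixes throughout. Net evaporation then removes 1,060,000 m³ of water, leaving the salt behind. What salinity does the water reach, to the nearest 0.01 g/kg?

After mixing: salt = 3,380,000×3.6 + 27,700,000×29.6 = 832,088,000; volume = 31,080,000 m³
After evaporation: salt unchanged = 832,088,000; volume = 31,080,000 − 1,060,000 = 30,020,000 m³
S = 832,088,000 / 30,020,000 = 27.7178 g/kg

27.72 g/kg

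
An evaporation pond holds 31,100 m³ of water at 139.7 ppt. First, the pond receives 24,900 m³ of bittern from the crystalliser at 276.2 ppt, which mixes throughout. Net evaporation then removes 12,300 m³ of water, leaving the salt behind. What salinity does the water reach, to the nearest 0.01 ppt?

256.80 ppt

After mixing: salt = 31,100×139.7 + 24,900×276.2 = 11,222,050; volume = 56,000 m³
After evaporation: salt unchanged = 11,222,050; volume = 56,000 − 12,300 = 43,700 m³
S = 11,222,050 / 43,700 = 256.7975 ppt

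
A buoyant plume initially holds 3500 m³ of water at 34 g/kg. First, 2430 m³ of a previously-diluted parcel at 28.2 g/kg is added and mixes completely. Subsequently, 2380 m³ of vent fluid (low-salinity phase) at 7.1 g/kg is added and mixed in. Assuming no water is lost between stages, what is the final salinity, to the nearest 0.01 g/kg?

24.60 g/kg

Weighted by volume,
Initial salt = 3,500×34 = 119,000
After stage 1: salt = 119,000 + 2,430×28.2 = 187,526; volume = 5,930 m³; S = 31.623 g/kg
After stage 2: salt = 187,526 + 2,380×7.1 = 204,424; volume = 8,310 m³
S = 204,424 / 8,310 = 24.5998 g/kg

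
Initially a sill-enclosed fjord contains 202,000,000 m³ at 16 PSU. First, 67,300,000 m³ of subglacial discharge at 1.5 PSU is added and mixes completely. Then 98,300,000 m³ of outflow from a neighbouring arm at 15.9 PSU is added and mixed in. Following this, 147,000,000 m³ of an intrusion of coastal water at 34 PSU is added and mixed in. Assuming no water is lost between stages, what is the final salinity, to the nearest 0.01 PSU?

Conserving salt mass:
Initial salt = 202,000,000×16 = 3,232,000,000
After stage 1: salt = 3,232,000,000 + 67,300,000×1.5 = 3,332,950,000; volume = 269,300,000 m³; S = 12.376 PSU
After stage 2: salt = 3,332,950,000 + 98,300,000×15.9 = 4,895,920,000; volume = 367,600,000 m³; S = 13.319 PSU
After stage 3: salt = 4,895,920,000 + 147,000,000×34 = 9,893,920,000; volume = 514,600,000 m³
S = 9,893,920,000 / 514,600,000 = 19.2264 PSU

19.23 PSU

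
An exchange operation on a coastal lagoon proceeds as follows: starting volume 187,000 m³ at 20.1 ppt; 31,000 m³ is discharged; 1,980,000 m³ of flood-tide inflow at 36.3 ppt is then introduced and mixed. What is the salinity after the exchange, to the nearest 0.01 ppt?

35.12 ppt

Remaining after removal: 156,000 m³ at 20.1 ppt (salt = 3,135,600)
After addition: salt = 3,135,600 + 1,980,000×36.3 = 75,009,600; volume = 2,136,000 m³
S = 75,009,600 / 2,136,000 = 35.1169 ppt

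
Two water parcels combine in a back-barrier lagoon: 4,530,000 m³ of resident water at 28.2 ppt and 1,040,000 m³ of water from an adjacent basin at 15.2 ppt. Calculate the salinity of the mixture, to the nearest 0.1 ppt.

Weighted by volume,
salt = 4,530,000×28.2 + 1,040,000×15.2 = 127,746,000 + 15,808,000 = 143,554,000
volume = 4,530,000 + 1,040,000 = 5,570,000 m³
S = 143,554,000 / 5,570,000 = 25.773 ppt

25.8 ppt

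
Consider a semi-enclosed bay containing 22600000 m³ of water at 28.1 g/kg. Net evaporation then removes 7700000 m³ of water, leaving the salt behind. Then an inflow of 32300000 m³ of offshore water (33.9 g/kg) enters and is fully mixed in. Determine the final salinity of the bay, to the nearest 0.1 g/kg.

36.7 g/kg

After evaporation: salt = 22,600,000×28.1 = 635,060,000; volume = 22,600,000 − 7,700,000 = 14,900,000 m³
After mixing: salt = 635,060,000 + 32,300,000×33.9 = 1,730,030,000; volume = 14,900,000 + 32,300,000 = 47,200,000 m³
S = 1,730,030,000 / 47,200,000 = 36.6532 g/kg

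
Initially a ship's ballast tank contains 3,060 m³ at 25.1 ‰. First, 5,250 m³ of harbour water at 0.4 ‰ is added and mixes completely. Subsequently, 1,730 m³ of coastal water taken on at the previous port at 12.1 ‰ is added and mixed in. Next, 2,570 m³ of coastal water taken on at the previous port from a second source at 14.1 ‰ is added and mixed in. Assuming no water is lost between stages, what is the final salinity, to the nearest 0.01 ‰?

10.79 ‰

Salt balance:
Initial salt = 3,060×25.1 = 76,806
After stage 1: salt = 76,806 + 5,250×0.4 = 78,906; volume = 8,310 m³; S = 9.495 ‰
After stage 2: salt = 78,906 + 1,730×12.1 = 99,839; volume = 10,040 m³; S = 9.944 ‰
After stage 3: salt = 99,839 + 2,570×14.1 = 136,076; volume = 12,610 m³
S = 136,076 / 12,610 = 10.7911 ‰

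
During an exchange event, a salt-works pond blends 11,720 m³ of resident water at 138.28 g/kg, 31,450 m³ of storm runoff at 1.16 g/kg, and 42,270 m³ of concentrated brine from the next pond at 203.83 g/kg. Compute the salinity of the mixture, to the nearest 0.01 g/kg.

120.24 g/kg

Weighted by volume,
salt = 11,720×138.28 + 31,450×1.16 + 42,270×203.83 = 1,620,641.6 + 36,482 + 8,615,894.1 = 10,273,017.7
volume = 11,720 + 31,450 + 42,270 = 85,440 m³
S = 10,273,017.7 / 85,440 = 120.2366 g/kg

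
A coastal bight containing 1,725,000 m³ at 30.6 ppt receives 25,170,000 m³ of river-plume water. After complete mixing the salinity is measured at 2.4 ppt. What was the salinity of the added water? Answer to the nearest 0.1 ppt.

Salt balance: 1,725,000×30.6 + 25,170,000×S = 26,895,000×2.4
52,785,000 + 25,170,000·S = 64,548,000
S = (64,548,000 − 52,785,000) / 25,170,000 = 0.4673 ppt

0.5 ppt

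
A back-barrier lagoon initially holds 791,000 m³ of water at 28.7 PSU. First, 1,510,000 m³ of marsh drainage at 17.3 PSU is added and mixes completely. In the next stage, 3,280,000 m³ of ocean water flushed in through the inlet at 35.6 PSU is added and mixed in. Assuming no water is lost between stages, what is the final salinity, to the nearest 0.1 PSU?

29.7 PSU

Conserving salt mass:
Initial salt = 791,000×28.7 = 22,701,700
After stage 1: salt = 22,701,700 + 1,510,000×17.3 = 48,824,700; volume = 2,301,000 m³; S = 21.219 PSU
After stage 2: salt = 48,824,700 + 3,280,000×35.6 = 165,592,700; volume = 5,581,000 m³
S = 165,592,700 / 5,581,000 = 29.6708 PSU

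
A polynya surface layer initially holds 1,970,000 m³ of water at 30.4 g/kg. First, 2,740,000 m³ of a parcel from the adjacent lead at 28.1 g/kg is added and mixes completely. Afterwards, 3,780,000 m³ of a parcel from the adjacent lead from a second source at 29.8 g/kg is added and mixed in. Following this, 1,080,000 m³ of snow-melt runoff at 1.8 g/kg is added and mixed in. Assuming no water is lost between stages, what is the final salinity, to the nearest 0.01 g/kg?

26.28 g/kg

Conserving salt mass:
Initial salt = 1,970,000×30.4 = 59,888,000
After stage 1: salt = 59,888,000 + 2,740,000×28.1 = 136,882,000; volume = 4,710,000 m³; S = 29.062 g/kg
After stage 2: salt = 136,882,000 + 3,780,000×29.8 = 249,526,000; volume = 8,490,000 m³; S = 29.391 g/kg
After stage 3: salt = 249,526,000 + 1,080,000×1.8 = 251,470,000; volume = 9,570,000 m³
S = 251,470,000 / 9,570,000 = 26.2769 g/kg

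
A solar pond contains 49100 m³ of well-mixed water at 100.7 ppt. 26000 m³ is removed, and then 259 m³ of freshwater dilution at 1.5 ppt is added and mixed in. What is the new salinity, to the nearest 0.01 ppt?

Remaining after removal: 23,100 m³ at 100.7 ppt (salt = 2,326,170)
After addition: salt = 2,326,170 + 259×1.5 = 2,326,558.5; volume = 23,359 m³
S = 2,326,558.5 / 23,359 = 99.6001 ppt

99.60 ppt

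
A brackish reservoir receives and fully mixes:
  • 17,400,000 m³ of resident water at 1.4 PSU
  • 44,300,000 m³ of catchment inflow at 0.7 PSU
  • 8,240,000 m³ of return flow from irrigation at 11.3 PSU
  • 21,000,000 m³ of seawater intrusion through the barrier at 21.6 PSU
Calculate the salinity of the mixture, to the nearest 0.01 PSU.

6.62 PSU

Conserving salt mass:
salt = 17,400,000×1.4 + 44,300,000×0.7 + 8,240,000×11.3 + 21,000,000×21.6 = 24,360,000 + 31,010,000 + 93,112,000 + 453,600,000 = 602,082,000
volume = 17,400,000 + 44,300,000 + 8,240,000 + 21,000,000 = 90,940,000 m³
S = 602,082,000 / 90,940,000 = 6.6207 PSU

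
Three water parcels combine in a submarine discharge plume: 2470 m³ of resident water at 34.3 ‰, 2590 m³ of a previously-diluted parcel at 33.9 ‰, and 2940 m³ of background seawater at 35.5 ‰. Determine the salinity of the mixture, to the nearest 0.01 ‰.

34.61 ‰

Mass of salt is conserved:
salt = 2,470×34.3 + 2,590×33.9 + 2,940×35.5 = 84,721 + 87,801 + 104,370 = 276,892
volume = 2,470 + 2,590 + 2,940 = 8,000 m³
S = 276,892 / 8,000 = 34.6115 ‰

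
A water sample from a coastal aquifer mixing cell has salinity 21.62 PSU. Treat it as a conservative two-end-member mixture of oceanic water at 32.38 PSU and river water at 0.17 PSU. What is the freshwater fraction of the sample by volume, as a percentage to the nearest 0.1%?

Let f be the freshwater fraction. Salt balance per unit volume:
f×0.17 + (1−f)×32.38 = 21.62
f = (32.38 − 21.62) / (32.38 − 0.17) = 10.76/32.21 = 0.3341

33.4%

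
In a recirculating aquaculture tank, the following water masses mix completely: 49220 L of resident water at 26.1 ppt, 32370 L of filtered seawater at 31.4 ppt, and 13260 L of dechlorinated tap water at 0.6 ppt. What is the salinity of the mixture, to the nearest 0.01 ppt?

By conservation of dissolved salt,
salt = 49,220×26.1 + 32,370×31.4 + 13,260×0.6 = 1,284,642 + 1,016,418 + 7,956 = 2,309,016
volume = 49,220 + 32,370 + 13,260 = 94,850 L
S = 2,309,016 / 94,850 = 24.3439 ppt

24.34 ppt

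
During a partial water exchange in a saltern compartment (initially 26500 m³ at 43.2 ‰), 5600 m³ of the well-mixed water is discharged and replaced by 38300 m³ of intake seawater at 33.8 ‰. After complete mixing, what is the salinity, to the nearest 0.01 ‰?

Remaining after removal: 20,900 m³ at 43.2 ‰ (salt = 902,880)
After addition: salt = 902,880 + 38,300×33.8 = 2,197,420; volume = 59,200 m³
S = 2,197,420 / 59,200 = 37.1186 ‰

37.12 ‰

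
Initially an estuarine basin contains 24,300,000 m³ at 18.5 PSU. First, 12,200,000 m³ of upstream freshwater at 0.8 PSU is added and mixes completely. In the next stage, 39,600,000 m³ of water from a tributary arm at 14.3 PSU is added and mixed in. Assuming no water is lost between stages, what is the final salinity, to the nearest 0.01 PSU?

13.48 PSU

Mass of salt is conserved:
Initial salt = 24,300,000×18.5 = 449,550,000
After stage 1: salt = 449,550,000 + 12,200,000×0.8 = 459,310,000; volume = 36,500,000 m³; S = 12.584 PSU
After stage 2: salt = 459,310,000 + 39,600,000×14.3 = 1,025,590,000; volume = 76,100,000 m³
S = 1,025,590,000 / 76,100,000 = 13.4769 PSU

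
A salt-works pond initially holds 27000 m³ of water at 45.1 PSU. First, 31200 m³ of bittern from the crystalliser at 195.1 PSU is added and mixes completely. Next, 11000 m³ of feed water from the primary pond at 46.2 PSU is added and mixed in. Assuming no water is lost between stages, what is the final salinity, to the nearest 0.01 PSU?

112.90 PSU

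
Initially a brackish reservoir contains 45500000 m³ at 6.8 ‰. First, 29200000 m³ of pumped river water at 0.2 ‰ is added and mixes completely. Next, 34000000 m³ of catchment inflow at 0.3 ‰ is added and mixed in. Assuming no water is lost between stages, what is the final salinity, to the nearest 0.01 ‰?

Salt balance:
Initial salt = 45,500,000×6.8 = 309,400,000
After stage 1: salt = 309,400,000 + 29,200,000×0.2 = 315,240,000; volume = 74,700,000 m³; S = 4.22 ‰
After stage 2: salt = 315,240,000 + 34,000,000×0.3 = 325,440,000; volume = 108,700,000 m³
S = 325,440,000 / 108,700,000 = 2.9939 ‰

2.99 ‰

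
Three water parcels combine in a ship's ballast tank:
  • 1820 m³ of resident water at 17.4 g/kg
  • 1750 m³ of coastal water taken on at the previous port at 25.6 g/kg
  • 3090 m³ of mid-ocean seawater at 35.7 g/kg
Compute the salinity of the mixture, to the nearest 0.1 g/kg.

Conserving salt mass:
salt = 1,820×17.4 + 1,750×25.6 + 3,090×35.7 = 31,668 + 44,800 + 110,313 = 186,781
volume = 1,820 + 1,750 + 3,090 = 6,660 m³
S = 186,781 / 6,660 = 28.045 g/kg

28.0 g/kg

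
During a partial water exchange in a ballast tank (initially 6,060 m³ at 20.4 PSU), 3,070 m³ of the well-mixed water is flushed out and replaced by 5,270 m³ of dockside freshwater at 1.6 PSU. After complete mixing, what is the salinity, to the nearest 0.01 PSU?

8.41 PSU

Remaining after removal: 2,990 m³ at 20.4 PSU (salt = 60,996)
After addition: salt = 60,996 + 5,270×1.6 = 69,428; volume = 8,260 m³
S = 69,428 / 8,260 = 8.4053 PSU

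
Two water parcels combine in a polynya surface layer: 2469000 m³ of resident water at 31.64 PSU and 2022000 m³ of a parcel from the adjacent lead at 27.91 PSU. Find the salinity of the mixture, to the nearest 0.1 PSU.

30.0 PSU

Salt balance:
salt = 2,469,000×31.64 + 2,022,000×27.91 = 78,119,160 + 56,434,020 = 134,553,180
volume = 2,469,000 + 2,022,000 = 4,491,000 m³
S = 134,553,180 / 4,491,000 = 29.961 PSU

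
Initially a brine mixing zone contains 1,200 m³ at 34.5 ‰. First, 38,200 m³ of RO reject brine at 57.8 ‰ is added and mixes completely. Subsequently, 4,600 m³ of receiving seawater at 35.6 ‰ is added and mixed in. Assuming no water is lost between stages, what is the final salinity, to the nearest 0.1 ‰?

Total salt / total volume:
Initial salt = 1,200×34.5 = 41,400
After stage 1: salt = 41,400 + 38,200×57.8 = 2,249,360; volume = 39,400 m³; S = 57.09 ‰
After stage 2: salt = 2,249,360 + 4,600×35.6 = 2,413,120; volume = 44,000 m³
S = 2,413,120 / 44,000 = 54.8436 ‰

54.8 ‰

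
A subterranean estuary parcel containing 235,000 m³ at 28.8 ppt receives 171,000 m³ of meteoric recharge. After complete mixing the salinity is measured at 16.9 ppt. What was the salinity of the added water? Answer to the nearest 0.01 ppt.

0.55 ppt

Salt balance: 235,000×28.8 + 171,000×S = 406,000×16.9
6,768,000 + 171,000·S = 6,861,400
S = (6,861,400 − 6,768,000) / 171,000 = 0.5462 ppt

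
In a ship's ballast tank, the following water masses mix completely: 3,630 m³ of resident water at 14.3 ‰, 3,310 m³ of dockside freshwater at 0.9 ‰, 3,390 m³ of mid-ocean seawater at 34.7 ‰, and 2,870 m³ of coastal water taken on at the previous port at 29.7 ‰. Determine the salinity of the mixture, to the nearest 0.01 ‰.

19.53 ‰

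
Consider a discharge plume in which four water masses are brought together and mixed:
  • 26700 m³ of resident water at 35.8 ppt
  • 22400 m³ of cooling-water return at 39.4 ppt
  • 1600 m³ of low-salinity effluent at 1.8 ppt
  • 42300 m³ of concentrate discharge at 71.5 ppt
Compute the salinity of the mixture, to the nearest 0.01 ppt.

52.32 ppt

Total salt / total volume:
salt = 26,700×35.8 + 22,400×39.4 + 1,600×1.8 + 42,300×71.5 = 955,860 + 882,560 + 2,880 + 3,024,450 = 4,865,750
volume = 26,700 + 22,400 + 1,600 + 42,300 = 93,000 m³
S = 4,865,750 / 93,000 = 52.3199 ppt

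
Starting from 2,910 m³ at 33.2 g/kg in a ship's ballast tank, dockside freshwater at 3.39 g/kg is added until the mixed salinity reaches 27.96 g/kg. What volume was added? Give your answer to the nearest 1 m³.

621 m³

Salt balance: 2,910×33.2 + V×3.39 = (2,910+V)×27.96
96,612 + 3.39V = 81,363.6 + 27.96V
15,248.4 = 24.57V
V = 620.61 m³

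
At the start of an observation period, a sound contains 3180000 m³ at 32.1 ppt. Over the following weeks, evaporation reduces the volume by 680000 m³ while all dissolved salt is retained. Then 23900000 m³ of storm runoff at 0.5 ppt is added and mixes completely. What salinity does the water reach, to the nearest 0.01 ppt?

4.32 ppt

After evaporation: salt = 3,180,000×32.1 = 102,078,000; volume = 3,180,000 − 680,000 = 2,500,000 m³
After mixing: salt = 102,078,000 + 23,900,000×0.5 = 114,028,000; volume = 2,500,000 + 23,900,000 = 26,400,000 m³
S = 114,028,000 / 26,400,000 = 4.3192 ppt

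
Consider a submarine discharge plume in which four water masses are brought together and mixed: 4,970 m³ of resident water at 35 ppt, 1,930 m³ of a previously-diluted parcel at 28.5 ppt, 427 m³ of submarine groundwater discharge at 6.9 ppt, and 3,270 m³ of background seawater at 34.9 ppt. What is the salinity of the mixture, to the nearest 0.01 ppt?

32.65 ppt

Salt balance:
salt = 4,970×35 + 1,930×28.5 + 427×6.9 + 3,270×34.9 = 173,950 + 55,005 + 2,946.3 + 114,123 = 346,024.3
volume = 4,970 + 1,930 + 427 + 3,270 = 10,597 m³
S = 346,024.3 / 10,597 = 32.653 ppt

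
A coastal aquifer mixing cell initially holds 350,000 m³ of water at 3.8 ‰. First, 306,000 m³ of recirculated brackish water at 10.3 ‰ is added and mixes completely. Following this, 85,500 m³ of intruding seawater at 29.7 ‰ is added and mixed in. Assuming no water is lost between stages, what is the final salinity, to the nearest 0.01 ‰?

9.47 ‰

By conservation of dissolved salt,
Initial salt = 350,000×3.8 = 1,330,000
After stage 1: salt = 1,330,000 + 306,000×10.3 = 4,481,800; volume = 656,000 m³; S = 6.832 ‰
After stage 2: salt = 4,481,800 + 85,500×29.7 = 7,021,150; volume = 741,500 m³
S = 7,021,150 / 741,500 = 9.4688 ‰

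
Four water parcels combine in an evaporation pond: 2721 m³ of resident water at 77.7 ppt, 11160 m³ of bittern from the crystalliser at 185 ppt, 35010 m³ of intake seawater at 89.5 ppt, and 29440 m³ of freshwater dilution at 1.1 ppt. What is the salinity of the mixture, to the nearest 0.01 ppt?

69.47 ppt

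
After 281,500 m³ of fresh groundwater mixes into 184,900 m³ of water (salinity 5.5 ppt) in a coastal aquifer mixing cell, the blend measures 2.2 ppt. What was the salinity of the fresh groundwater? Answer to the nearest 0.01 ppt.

0.03 ppt

Salt balance: 184,900×5.5 + 281,500×S = 466,400×2.2
1,016,950 + 281,500·S = 1,026,080
S = (1,026,080 − 1,016,950) / 281,500 = 0.0324 ppt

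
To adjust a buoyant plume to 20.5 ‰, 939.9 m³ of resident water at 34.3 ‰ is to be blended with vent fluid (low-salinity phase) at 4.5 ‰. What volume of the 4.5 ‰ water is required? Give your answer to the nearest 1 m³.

Salt balance: 939.9×34.3 + V×4.5 = (939.9+V)×20.5
32,238.57 + 4.5V = 19,267.95 + 20.5V
12,970.62 = 16V
V = 810.66 m³

811 m³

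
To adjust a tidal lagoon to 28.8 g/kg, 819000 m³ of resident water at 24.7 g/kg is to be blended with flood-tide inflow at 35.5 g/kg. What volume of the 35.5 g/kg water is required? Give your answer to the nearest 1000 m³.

Salt balance: 819,000×24.7 + V×35.5 = (819,000+V)×28.8
20,229,300 + 35.5V = 23,587,200 + 28.8V
3,357,900 = 6.7V
V = 501,179.1 m³

501000 m³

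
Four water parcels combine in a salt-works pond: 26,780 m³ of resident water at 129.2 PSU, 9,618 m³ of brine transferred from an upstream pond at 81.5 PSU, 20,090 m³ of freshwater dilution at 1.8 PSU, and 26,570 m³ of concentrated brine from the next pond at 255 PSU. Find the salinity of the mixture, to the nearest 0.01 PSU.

133.10 PSU

Mass of salt is conserved:
salt = 26,780×129.2 + 9,618×81.5 + 20,090×1.8 + 26,570×255 = 3,459,976 + 783,867 + 36,162 + 6,775,350 = 11,055,355
volume = 26,780 + 9,618 + 20,090 + 26,570 = 83,058 m³
S = 11,055,355 / 83,058 = 133.104 PSU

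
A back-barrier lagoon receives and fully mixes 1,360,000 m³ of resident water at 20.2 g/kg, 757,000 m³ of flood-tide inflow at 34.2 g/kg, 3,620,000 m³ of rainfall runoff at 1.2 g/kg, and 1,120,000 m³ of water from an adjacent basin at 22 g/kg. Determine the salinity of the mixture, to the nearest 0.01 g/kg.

12.01 g/kg

Mass of salt is conserved:
salt = 1,360,000×20.2 + 757,000×34.2 + 3,620,000×1.2 + 1,120,000×22 = 27,472,000 + 25,889,400 + 4,344,000 + 24,640,000 = 82,345,400
volume = 1,360,000 + 757,000 + 3,620,000 + 1,120,000 = 6,857,000 m³
S = 82,345,400 / 6,857,000 = 12.009 g/kg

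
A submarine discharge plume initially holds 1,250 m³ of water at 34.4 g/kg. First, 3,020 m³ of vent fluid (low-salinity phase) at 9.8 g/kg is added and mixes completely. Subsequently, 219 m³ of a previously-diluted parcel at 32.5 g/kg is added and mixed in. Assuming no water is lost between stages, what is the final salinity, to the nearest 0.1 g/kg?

Total salt / total volume:
Initial salt = 1,250×34.4 = 43,000
After stage 1: salt = 43,000 + 3,020×9.8 = 72,596; volume = 4,270 m³; S = 17.001 g/kg
After stage 2: salt = 72,596 + 219×32.5 = 79,713.5; volume = 4,489 m³
S = 79,713.5 / 4,489 = 17.7575 g/kg

17.8 g/kg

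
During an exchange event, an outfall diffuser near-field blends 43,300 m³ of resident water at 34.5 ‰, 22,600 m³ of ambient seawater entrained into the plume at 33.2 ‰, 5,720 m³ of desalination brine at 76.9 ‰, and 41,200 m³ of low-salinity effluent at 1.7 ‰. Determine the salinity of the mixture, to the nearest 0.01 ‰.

Weighted by volume,
salt = 43,300×34.5 + 22,600×33.2 + 5,720×76.9 + 41,200×1.7 = 1,493,850 + 750,320 + 439,868 + 70,040 = 2,754,078
volume = 43,300 + 22,600 + 5,720 + 41,200 = 112,820 m³
S = 2,754,078 / 112,820 = 24.4113 ‰

24.41 ‰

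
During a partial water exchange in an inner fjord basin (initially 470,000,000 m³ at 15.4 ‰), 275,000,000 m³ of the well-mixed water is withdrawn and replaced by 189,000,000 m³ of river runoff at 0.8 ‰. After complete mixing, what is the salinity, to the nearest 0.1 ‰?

8.2 ‰

Remaining after removal: 195,000,000 m³ at 15.4 ‰ (salt = 3,003,000,000)
After addition: salt = 3,003,000,000 + 189,000,000×0.8 = 3,154,200,000; volume = 384,000,000 m³
S = 3,154,200,000 / 384,000,000 = 8.2141 ‰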